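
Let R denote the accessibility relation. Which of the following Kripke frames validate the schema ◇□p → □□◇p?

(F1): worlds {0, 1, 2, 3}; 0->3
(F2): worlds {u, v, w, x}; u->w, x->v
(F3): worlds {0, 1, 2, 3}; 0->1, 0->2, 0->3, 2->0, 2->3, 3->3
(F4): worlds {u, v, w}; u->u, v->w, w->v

(F1), (F2)

The schema corresponds to a generalized confluence (Geach) condition: ∀x ∀y ∀z ((xRy ∧ xR²z) → ∃w (yRw ∧ zRw)).
(F1): holds.
(F2): holds.
(F3): fails — 0R1, 0R²0 but no w with 1Rw and 0Rw.
(F4): fails — vRw, vR²v but no t with wRt and vRt.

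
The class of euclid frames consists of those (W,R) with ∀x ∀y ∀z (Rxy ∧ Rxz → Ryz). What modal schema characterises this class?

◇s → □◇s

The condition is the Euclidean property. The 5 schema ◇s → □◇s defines it.
Suppose ◇s→□◇s is valid. Take Rxy, Rxz and set V(s)={y}. Then ◇s at x, so □◇s at x, so ◇s at z, so some w with Rzw has s; w=y, i.e. Rzy. By symmetry of the argument, Ryz.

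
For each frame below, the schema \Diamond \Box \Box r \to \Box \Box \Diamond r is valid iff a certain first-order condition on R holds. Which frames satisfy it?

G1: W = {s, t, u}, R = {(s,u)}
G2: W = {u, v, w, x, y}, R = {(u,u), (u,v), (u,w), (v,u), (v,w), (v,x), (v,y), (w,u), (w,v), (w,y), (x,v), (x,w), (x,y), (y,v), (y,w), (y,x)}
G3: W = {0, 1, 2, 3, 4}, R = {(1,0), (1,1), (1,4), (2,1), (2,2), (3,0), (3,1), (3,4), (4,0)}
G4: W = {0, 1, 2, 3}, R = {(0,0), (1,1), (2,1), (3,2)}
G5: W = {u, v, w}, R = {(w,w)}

Frame correspondent (Sahlqvist): \forall x \forall y \forall z ((xRy \wedge x R^2 z) \to \exists w (y R^2 w \wedge zRw)) — i.e. a generalized confluence (Geach) condition.
G1: ✓.
G2: ✓.
G3: fails — 1R0, 1R²0 but no w with 0R²w and 0Rw.
G4: ✓.
G5: ✓.

G1, G2, G4, G5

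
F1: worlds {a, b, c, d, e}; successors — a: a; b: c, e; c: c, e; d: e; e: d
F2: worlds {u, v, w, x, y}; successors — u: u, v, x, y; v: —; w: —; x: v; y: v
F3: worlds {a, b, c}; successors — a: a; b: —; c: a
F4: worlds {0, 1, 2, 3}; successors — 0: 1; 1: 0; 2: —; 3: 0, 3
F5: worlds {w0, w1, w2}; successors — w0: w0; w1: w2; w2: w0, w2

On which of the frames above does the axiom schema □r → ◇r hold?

The schema corresponds to seriality: ∀x ∃y Rxy.
F1: ✓.
F2: fails — world v has no successor.
F3: fails — world b has no successor.
F4: fails — world 2 has no successor.
F5: ✓.

F1, F5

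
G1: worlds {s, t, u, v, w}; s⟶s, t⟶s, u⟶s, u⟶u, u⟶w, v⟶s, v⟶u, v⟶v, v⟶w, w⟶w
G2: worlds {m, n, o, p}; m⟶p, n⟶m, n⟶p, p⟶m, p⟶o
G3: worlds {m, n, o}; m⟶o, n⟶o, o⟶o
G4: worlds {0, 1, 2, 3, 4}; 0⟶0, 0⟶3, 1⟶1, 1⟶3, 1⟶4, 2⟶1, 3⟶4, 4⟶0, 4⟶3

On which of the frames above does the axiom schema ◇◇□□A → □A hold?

G3

This is the axiom for a generalized confluence (Geach) condition; its first-order frame correspondent is ∀x ∀y ∀z ((xR²y ∧ xRz) → ∃w (yR²w ∧ z = w)).
G1: fails — uR²s, uRu but no w* with sR²w* and u=w*.
G2: fails — mR²m, mRp but no w with mR²w and p=w.
G3: holds.
G4: fails — 1R²0, 1R1 but no w with 0R²w and 1=w.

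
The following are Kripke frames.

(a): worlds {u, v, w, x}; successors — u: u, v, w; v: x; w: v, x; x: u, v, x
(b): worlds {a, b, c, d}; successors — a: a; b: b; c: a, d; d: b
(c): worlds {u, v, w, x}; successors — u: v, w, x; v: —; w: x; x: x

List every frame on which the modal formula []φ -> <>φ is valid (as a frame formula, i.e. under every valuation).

Frame correspondent (Sahlqvist): forall x exists y Rxy — i.e. seriality.
(a): holds.
(b): holds.
(c): fails — world v has no successor.

(a), (b)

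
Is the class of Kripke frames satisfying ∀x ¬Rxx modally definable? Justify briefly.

Not definable by any modal formula

If a class were modally definable it would be closed under surjective bounded morphisms (Goldblatt–Thomason).
The 3-cycle (worlds w0,w1,w2 with w0→w1→w2→w0) is irreflexive, and the map sending every world to a single reflexive point • is a surjective bounded morphism (forth: every edge maps to (•,•); back: every world has a successor). So any modal formula valid on the 3-cycle is also valid on the reflexive point, which is not irreflexive.
So no modal formula (or set of formulas) defines exactly the irreflexive frames.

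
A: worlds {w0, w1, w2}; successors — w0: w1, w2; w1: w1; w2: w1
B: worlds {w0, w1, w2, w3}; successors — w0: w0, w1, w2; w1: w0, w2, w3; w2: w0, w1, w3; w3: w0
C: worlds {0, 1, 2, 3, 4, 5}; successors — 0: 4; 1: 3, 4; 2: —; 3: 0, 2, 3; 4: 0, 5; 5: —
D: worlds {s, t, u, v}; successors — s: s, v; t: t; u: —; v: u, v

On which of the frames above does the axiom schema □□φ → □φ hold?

The schema corresponds to density: ∀x ∀y (Rxy → ∃z (Rxz ∧ Rzy)).
A: fails — Rw0w2 but no z with Rw0z and Rzw2.
B: condition met.
C: fails — R45 but no z with R4z and Rz5.
D: condition met.
Valid on: B, D.

B, D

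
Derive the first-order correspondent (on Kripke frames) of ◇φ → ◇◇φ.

This is a Sahlqvist (Geach-type) schema ◇^1□^0φ → □^0◇^2φ.
First-order correspondent: ∀x ∀y (xRy → ∃w (y = w ∧ xR²w)).

∀x ∀y (xRy → ∃w (y = w ∧ xR²w))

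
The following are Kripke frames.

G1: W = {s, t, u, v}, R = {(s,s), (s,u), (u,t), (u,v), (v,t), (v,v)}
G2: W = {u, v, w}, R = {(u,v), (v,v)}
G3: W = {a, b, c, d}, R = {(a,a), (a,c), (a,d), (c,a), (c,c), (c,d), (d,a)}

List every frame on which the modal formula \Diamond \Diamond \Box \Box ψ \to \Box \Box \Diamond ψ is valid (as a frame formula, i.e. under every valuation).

This is the axiom for a generalized confluence (Geach) condition; its first-order frame correspondent is \forall x \forall y \forall z ((x R^2 y \wedge x R^2 z) \to \exists w (y R^2 w \wedge zRw)).
G1: fails — sR²s, sR²t but no w with sR²w and tRw.
G2: satisfies the condition.
G3: satisfies the condition.

G2, G3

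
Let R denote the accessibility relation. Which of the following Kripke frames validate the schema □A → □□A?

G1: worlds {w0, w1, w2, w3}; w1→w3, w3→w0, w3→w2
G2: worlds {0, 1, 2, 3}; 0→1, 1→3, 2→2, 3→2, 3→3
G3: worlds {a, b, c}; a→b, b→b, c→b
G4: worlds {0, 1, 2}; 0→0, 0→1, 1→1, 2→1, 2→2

G3, G4

Frame correspondent (Sahlqvist): ∀x ∀y ∀z (Rxy ∧ Ryz → Rxz) — i.e. transitivity.
G1: fails — Rw1w3 and Rw3w2 but not Rw1w2.
G2: fails — R01 and R13 but not R03.
G3: ✓.
G4: ✓.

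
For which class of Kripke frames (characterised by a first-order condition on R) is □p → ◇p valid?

Suppose □p→◇p is valid. At any x set V(p)=W. Then □p at x, so ◇p at x, so x has a successor.

seriality: ∀x ∃y Rxy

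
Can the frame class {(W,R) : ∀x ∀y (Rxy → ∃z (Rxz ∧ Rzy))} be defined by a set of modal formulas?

The condition is density. A defining modal formula is □□q → □q.
Suppose □□q→□q is valid. Take Rxy and set V(q)={w : xR²w}. Then □□q at x, so □q at x, so q at y, i.e. ∃z(Rxz∧Rzy).

Yes, by □□q → □q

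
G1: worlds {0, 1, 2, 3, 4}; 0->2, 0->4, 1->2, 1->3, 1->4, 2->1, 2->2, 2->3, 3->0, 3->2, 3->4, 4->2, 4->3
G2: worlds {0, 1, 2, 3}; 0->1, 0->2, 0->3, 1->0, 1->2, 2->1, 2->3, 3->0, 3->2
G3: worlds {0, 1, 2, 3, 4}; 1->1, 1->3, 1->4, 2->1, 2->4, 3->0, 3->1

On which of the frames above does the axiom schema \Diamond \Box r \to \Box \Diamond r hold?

G1

This is the axiom for convergence; its first-order frame correspondent is \forall x \forall y \forall z (Rxy \wedge Rxz \to \exists w (Ryw \wedge Rzw)).
G1: satisfies the condition.
G2: fails — R02 and R01 but 2 and 1 have no common successor.
G3: fails — R11 and R14 but 1 and 4 have no common successor.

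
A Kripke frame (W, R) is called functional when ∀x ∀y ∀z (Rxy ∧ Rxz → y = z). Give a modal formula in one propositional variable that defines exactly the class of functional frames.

◇q → □q

This is partial functionality; the standard corresponding axiom is CD: ◇q → □q.
Suppose ◇q→□q is valid. Take Rxy, Rxz and set V(q)={y}. Then ◇q at x, so □q at x, so q at z, i.e. z=y.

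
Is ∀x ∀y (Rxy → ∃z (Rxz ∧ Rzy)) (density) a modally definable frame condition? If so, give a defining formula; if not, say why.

Definable; □□p → □p defines it

The condition is density. A defining modal formula is □□p → □p.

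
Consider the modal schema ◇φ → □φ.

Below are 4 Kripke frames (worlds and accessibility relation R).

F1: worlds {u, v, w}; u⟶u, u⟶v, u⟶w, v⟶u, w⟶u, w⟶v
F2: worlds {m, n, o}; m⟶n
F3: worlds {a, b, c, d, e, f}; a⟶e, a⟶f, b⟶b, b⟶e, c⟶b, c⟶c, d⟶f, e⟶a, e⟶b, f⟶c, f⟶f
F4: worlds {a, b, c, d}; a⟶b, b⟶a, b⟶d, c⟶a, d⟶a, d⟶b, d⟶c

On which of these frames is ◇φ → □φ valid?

F2

This is the axiom for partial functionality; its first-order frame correspondent is ∀x ∀y ∀z (Rxy ∧ Rxz → y = z).
F1: fails — u sees both u and v.
F2: satisfies the condition.
F3: fails — a sees both e and f.
F4: fails — b sees both a and d.
Valid on: F2.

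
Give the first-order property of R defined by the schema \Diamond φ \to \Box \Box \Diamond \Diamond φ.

This is a Sahlqvist (Geach-type) schema ◇^1□^0φ → □^2◇^2φ.
Minimal-valuation argument: fix x; take any y with xR^1y and any z with xR^2z. Set V(φ) to the set of worlds R-reachable from y in exactly 0 steps. Then □^0φ holds at y, so the antecedent holds at x; validity forces ◇^2φ at z, giving a w with zR^2w and yR^0w.
First-order correspondent: \forall x \forall y \forall z ((xRy \wedge x R^2 z) \to \exists w (y = w \wedge z R^2 w)).

\forall x \forall y \forall z ((xRy \wedge x R^2 z) \to \exists w (y = w \wedge z R^2 w))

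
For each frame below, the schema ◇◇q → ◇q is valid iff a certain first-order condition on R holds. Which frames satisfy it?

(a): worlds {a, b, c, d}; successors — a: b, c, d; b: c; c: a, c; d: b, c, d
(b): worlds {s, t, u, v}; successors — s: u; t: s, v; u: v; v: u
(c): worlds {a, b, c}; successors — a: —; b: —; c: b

The schema corresponds to transitivity: ∀x ∀y ∀z (Rxy ∧ Ryz → Rxz).
(a): fails — Rbc and Rca but not Rba.
(b): fails — Ruv and Rvu but not Ruu.
(c): satisfies the condition.
Valid on: (c).

(c)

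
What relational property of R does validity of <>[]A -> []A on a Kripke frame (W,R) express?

Replacing A by ¬A and contraposing gives the equivalent schema ◇A → □◇A.
Suppose ◇A→□◇A is valid. Take Rxy, Rxz and set V(A)={y}. Then ◇A at x, so □◇A at x, so ◇A at z, so some w with Rzw has A; w=y, i.e. Rzy. By symmetry of the argument, Ryz.
The converse is a direct semantic check.
Frame condition: forall x forall y forall z (Rxy & Rxz -> Ryz).

the Euclidean property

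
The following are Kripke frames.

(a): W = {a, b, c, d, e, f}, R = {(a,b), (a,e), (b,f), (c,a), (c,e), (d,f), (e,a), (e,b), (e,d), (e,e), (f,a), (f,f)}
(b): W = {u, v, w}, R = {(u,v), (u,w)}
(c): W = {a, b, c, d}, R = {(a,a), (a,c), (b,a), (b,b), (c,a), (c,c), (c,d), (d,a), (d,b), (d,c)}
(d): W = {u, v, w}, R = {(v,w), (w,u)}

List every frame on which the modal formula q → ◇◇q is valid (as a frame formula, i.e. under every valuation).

(c)

Frame correspondent (Sahlqvist): ∀x ∃w (x = w ∧ xR²w) — i.e. a generalized confluence (Geach) condition.
(a): fails — at b but no w with b=w and bR²w.
(b): fails — at u but no t with u=t and uR²t.
(c): holds.
(d): fails — at u but no t with u=t and uR²t.
Valid on: (c).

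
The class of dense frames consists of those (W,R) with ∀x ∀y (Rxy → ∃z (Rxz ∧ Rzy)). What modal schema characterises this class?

The condition is density. The C4 schema □□p → □p defines it.
Suppose □□p→□p is valid. Take Rxy and set V(p)={w : xR²w}. Then □□p at x, so □p at x, so p at y, i.e. ∃z(Rxz∧Rzy).

□□p → □p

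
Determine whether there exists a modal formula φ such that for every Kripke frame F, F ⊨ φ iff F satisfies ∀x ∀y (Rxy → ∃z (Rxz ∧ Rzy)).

Yes — defined by □□q → □q

This is a Sahlqvist condition; the C4 axiom □□q → □q defines it.
Suppose □□q→□q is valid. Take Rxy and set V(q)={w : xR²w}. Then □□q at x, so □q at x, so q at y, i.e. ∃z(Rxz∧Rzy).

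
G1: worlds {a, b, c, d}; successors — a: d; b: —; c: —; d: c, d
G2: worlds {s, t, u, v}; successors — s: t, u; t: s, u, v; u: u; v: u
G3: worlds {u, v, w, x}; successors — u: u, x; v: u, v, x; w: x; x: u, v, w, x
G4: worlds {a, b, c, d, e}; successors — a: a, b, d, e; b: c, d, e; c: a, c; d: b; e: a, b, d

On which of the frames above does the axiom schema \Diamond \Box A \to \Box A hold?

This is the axiom for the Euclidean property; its first-order frame correspondent is \forall x \forall y \forall z (Rxy \wedge Rxz \to Ryz).
G1: fails — Rdc and Rdd but not Rcd.
G2: fails — Rsu and Rst but not Rut.
G3: fails — Rvu and Rvv but not Ruv.
G4: fails — Rab and Rab but not Rbb.
Valid on no frame.

none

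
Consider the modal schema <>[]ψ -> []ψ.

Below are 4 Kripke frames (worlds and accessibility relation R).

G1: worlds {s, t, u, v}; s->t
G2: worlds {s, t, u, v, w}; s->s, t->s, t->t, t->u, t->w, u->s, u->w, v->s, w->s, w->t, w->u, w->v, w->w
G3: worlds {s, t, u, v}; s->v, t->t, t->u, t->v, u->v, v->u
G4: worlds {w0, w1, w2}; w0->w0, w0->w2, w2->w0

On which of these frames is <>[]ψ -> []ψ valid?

This is the axiom for the Euclidean property; its first-order frame correspondent is forall x forall y forall z (Rxy & Rxz -> Ryz).
G1: fails — Rst and Rst but not Rtt.
G2: fails — Rts and Rtw but not Rsw.
G3: fails — Rsv and Rsv but not Rvv.
G4: fails — Rw0w2 and Rw0w2 but not Rw2w2.
Valid on no frame.

none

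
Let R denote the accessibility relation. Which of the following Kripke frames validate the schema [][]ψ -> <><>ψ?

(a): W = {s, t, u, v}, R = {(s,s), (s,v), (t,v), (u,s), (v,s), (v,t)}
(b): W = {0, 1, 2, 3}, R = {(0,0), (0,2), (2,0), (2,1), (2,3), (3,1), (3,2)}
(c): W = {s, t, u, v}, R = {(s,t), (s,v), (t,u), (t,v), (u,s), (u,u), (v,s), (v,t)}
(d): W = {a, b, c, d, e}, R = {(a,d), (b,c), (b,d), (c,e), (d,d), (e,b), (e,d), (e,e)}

(a), (c), (d)

The schema corresponds to a generalized confluence (Geach) condition: forall x exists w (x R^2 w & x R^2 w).
(a): ✓.
(b): fails — at 1 but no w with 1R²w and 1R²w.
(c): ✓.
(d): ✓.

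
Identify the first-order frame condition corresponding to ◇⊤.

◇⊤ holds at w iff w has a successor, so frame-validity of ◇⊤ is exactly seriality. Equivalently via □A → ◇A:
Suppose □A→◇A is valid. At any x set V(A)=W. Then □A at x, so ◇A at x, so x has a successor.
Conversely, any frame satisfying ∀x ∃y Rxy validates the schema.
So the correspondent is seriality.

seriality: ∀x ∃y Rxy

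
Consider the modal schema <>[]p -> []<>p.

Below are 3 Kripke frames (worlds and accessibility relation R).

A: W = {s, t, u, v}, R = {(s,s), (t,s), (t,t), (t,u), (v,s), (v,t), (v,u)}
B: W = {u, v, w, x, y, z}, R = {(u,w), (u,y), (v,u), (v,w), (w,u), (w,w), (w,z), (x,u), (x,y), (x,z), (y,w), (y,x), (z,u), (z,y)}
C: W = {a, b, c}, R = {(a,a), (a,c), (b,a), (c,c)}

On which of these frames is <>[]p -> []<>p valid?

Frame correspondent (Sahlqvist): forall x forall y forall z (Rxy & Rxz -> exists w (Ryw & Rzw)) — i.e. convergence.
A: fails — Rts and Rtu but s and u have no common successor.
B: fails — Rxz and Rxy but z and y have no common successor.
C: satisfies the condition.

C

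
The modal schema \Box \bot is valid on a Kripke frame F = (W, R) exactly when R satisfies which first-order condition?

emptiness of R: \forall x \forall y \neg Rxy

This schema is the Ver axiom.
Its frame correspondent is emptiness of R — \forall x \forall y \neg Rxy.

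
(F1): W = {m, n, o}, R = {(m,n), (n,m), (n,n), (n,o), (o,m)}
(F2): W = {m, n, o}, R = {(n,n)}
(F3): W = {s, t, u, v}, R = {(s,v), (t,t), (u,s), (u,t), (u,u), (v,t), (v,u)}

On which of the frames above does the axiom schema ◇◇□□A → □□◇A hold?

(F2)

The schema corresponds to a generalized confluence (Geach) condition: ∀x ∀y ∀z ((xR²y ∧ xR²z) → ∃w (yR²w ∧ zRw)).
(F1): fails — mR²o, mR²o but no w with oR²w and oRw.
(F2): condition met.
(F3): fails — uR²s, uR²s but no w with sR²w and sRw.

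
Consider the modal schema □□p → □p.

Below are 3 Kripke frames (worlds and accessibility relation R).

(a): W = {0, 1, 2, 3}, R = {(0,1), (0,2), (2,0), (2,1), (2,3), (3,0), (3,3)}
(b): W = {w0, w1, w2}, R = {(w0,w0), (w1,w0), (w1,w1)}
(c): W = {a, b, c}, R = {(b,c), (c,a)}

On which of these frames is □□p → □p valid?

Frame correspondent (Sahlqvist): ∀x ∀y (Rxy → ∃z (Rxz ∧ Rzy)) — i.e. density.
(a): fails — R02 but no z with R0z and Rz2.
(b): ✓.
(c): fails — Rca but no z with Rcz and Rza.
Valid on: (b).

(b)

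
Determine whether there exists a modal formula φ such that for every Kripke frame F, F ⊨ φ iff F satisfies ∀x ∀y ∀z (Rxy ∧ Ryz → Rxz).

Yes: it is transitivity, defined by the 4 schema □p → □□p.
Suppose □p→□□p is valid. Take Rxy, Ryz and set V(p)={w : Rxw}. Then □p at x, so □□p at x, so □p at y, so p at z, i.e. Rxz.

Definable; □p → □□p defines it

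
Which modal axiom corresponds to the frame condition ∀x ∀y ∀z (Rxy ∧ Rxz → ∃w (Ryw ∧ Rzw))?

◇□r → □◇r

The condition is convergence. The .2 schema ◇□r → □◇r defines it.
Suppose ◇□r→□◇r is valid. Take Rxy, Rxz and set V(r)={w : Ryw}. Then □r at y so ◇□r at x, so □◇r at x, so ◇r at z, giving w with Rzw and Ryw.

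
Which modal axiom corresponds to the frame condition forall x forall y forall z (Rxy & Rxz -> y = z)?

The condition is partial functionality. The CD schema ◇p → □p defines it.
Suppose ◇p→□p is valid. Take Rxy, Rxz and set V(p)={y}. Then ◇p at x, so □p at x, so p at z, i.e. z=y.

◇p → □p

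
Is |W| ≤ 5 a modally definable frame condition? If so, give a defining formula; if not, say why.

If a class were modally definable it would be closed under disjoint unions (Goldblatt–Thomason).
Any modal formula valid on each of 6 disjoint one-world frames is valid on their disjoint union (validity is preserved under disjoint unions). Each one-world frame has |W|=1≤5, but the union has |W|=6.
Hence having at most 5 worlds is not modally definable.

No — not modally definable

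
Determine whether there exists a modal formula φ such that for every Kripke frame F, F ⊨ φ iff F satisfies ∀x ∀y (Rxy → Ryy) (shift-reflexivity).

The condition is shift-reflexivity. A defining modal formula is □(□p → p).
Suppose □(□p→p) is valid. Take Rxy and set V(p)={w : Ryw}. Then at y, □p holds; since □(□p→p) at x, □p→p at y, so p at y, i.e. Ryy.

Definable; □(□p → p) defines it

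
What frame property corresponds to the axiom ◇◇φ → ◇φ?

transitivity: ∀x ∀y ∀z (Rxy ∧ Ryz → Rxz)

This is a form of the 4 axiom.
It corresponds to transitivity: ∀x ∀y ∀z (Rxy ∧ Ryz → Rxz).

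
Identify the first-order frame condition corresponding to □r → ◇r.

Suppose □r→◇r is valid. At any x set V(r)=W. Then □r at x, so ◇r at x, so x has a successor.

Seriality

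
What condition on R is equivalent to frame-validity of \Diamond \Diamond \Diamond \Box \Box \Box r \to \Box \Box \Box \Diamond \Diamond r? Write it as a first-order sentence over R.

\forall x \forall y \forall z ((x R^3 y \wedge x R^3 z) \to \exists w (y R^3 w \wedge z R^2 w))

This is a Sahlqvist (Geach-type) schema ◇^3□^3r → □^3◇^2r.
Minimal-valuation argument: fix x; take any y with xR^3y and any z with xR^3z. Set V(r) to the set of worlds R-reachable from y in exactly 3 steps. Then □^3r holds at y, so the antecedent holds at x; validity forces ◇^2r at z, giving a w with zR^2w and yR^3w.
First-order correspondent: \forall x \forall y \forall z ((x R^3 y \wedge x R^3 z) \to \exists w (y R^3 w \wedge z R^2 w)).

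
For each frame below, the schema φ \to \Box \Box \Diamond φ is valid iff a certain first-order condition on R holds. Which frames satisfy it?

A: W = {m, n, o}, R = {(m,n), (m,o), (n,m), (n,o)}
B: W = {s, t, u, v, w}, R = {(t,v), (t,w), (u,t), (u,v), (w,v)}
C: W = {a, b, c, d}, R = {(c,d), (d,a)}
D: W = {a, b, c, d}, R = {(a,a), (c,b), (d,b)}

D

The schema corresponds to a generalized confluence (Geach) condition: \forall x \forall z (x R^2 z \to \exists w (x = w \wedge zRw)).
A: fails — mR²m but no w with m=w and mRw.
B: fails — tR²v but no w* with t=w* and vRw*.
C: fails — cR²a but no w with c=w and aRw.
D: holds.
Valid on: D.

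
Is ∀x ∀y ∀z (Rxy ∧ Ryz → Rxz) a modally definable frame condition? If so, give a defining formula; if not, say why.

Yes — defined by □p → □□p

The condition is transitivity. A defining modal formula is □p → □□p.
Suppose □p→□□p is valid. Take Rxy, Ryz and set V(p)={w : Rxw}. Then □p at x, so □□p at x, so □p at y, so p at z, i.e. Rxz.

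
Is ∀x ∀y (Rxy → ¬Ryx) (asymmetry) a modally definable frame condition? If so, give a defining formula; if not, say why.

No — not modally definable

Modal frame validity is preserved under surjective bounded morphisms.
The 5-cycle (worlds w0,w1,w2,w3,w4 with w0→w1→w2→w3→w4→w0) is asymmetric. Mapping every world to a single reflexive point • is a surjective bounded morphism, and the reflexive point is not asymmetric (R•• but asymmetry requires ¬R••).
Hence asymmetry is not modally definable.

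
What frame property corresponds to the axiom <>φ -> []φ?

This is the CD axiom.
Its frame correspondent is partial functionality — forall x forall y forall z (Rxy & Rxz -> y = z).

partial functionality: forall x forall y forall z (Rxy & Rxz -> y = z)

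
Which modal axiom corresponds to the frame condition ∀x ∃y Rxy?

□r → ◇r

A defining formula is □r → ◇r (the D axiom).
Suppose □r→◇r is valid. At any x set V(r)=W. Then □r at x, so ◇r at x, so x has a successor.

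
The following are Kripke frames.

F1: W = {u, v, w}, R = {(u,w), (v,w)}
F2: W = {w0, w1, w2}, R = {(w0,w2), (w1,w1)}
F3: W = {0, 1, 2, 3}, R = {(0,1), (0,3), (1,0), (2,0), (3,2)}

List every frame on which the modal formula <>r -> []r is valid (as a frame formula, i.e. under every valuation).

This is the axiom for partial functionality; its first-order frame correspondent is forall x forall y forall z (Rxy & Rxz -> y = z).
F1: condition met.
F2: condition met.
F3: fails — 0 sees both 1 and 3.
Valid on: F1, F2.

F1, F2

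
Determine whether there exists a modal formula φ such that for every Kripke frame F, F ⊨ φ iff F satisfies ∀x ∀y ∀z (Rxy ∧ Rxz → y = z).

The condition is partial functionality. A defining modal formula is ◇q → □q.
Suppose ◇q→□q is valid. Take Rxy, Rxz and set V(q)={y}. Then ◇q at x, so □q at x, so q at z, i.e. z=y.

Yes, by ◇q → □q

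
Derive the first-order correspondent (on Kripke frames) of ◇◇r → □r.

This is a Sahlqvist (Geach-type) schema ◇^2□^0r → □^1◇^0r.
Minimal-valuation argument: fix x; take any y with xR^2y and any z with xR^1z. Set V(r) to the set of worlds R-reachable from y in exactly 0 steps. Then □^0r holds at y, so the antecedent holds at x; validity forces ◇^0r at z, giving a w with zR^0w and yR^0w.
First-order correspondent: ∀x ∀y ∀z ((xR²y ∧ xRz) → ∃w (y = w ∧ z = w)).

∀x ∀y ∀z ((xR²y ∧ xRz) → ∃w (y = w ∧ z = w))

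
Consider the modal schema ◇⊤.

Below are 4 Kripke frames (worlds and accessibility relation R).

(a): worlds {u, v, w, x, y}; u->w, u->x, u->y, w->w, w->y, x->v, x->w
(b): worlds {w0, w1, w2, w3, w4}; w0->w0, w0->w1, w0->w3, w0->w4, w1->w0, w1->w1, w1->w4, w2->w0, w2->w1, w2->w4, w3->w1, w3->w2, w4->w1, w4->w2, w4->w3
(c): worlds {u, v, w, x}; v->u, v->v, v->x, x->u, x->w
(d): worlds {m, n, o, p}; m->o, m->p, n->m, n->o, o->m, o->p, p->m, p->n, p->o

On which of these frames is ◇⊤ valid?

(b), (d)

Frame correspondent (Sahlqvist): ∀x ∃y Rxy — i.e. seriality.
(a): fails — world v has no successor.
(b): condition met.
(c): fails — world u has no successor.
(d): condition met.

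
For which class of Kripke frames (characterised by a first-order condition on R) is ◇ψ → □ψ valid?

partial functionality: ∀x ∀y ∀z (Rxy ∧ Rxz → y = z)

Suppose ◇ψ→□ψ is valid. Take Rxy, Rxz and set V(ψ)={y}. Then ◇ψ at x, so □ψ at x, so ψ at z, i.e. z=y.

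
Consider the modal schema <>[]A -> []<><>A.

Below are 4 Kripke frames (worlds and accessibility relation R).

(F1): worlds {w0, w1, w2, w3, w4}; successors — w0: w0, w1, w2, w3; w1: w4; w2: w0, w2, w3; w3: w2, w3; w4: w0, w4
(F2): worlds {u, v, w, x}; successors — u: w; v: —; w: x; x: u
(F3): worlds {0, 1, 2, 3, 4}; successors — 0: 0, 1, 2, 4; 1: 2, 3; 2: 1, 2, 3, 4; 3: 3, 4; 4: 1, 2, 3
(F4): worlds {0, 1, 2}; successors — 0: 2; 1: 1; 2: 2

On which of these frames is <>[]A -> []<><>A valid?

Frame correspondent (Sahlqvist): forall x forall y forall z ((xRy & xRz) -> exists w (yRw & z R^2 w)) — i.e. a generalized confluence (Geach) condition.
(F1): fails — w0Rw1, w0Rw2 but no w with w1Rw and w2R²w.
(F2): fails — uRw, uRw but no t with wRt and wR²t.
(F3): condition met.
(F4): condition met.
Valid on: (F3), (F4).

(F3), (F4)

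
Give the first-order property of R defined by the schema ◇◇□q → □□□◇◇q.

This is a Sahlqvist (Geach-type) schema ◇^2□^1q → □^3◇^2q.
First-order correspondent: ∀x ∀y ∀z ((xR²y ∧ xR³z) → ∃w (yRw ∧ zR²w)).

∀x ∀y ∀z ((xR²y ∧ xR³z) → ∃w (yRw ∧ zR²w))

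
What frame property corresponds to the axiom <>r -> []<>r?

The Euclidean property

Suppose ◇r→□◇r is valid. Take Rxy, Rxz and set V(r)={y}. Then ◇r at x, so □◇r at x, so ◇r at z, so some w with Rzw has r; w=y, i.e. Rzy. By symmetry of the argument, Ryz.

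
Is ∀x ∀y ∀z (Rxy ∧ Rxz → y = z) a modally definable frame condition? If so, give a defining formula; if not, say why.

The condition is partial functionality. A defining modal formula is ◇q → □q.
Suppose ◇q→□q is valid. Take Rxy, Rxz and set V(q)={y}. Then ◇q at x, so □q at x, so q at z, i.e. z=y.

Yes — defined by ◇q → □q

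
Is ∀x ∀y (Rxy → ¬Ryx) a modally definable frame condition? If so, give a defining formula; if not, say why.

Modal frame validity is preserved under surjective bounded morphisms.
The 3-cycle (worlds w0,w1,w2 with w0→w1→w2→w0) is asymmetric. Mapping every world to a single reflexive point • is a surjective bounded morphism, and the reflexive point is not asymmetric (R•• but asymmetry requires ¬R••).
So no modal formula (or set of formulas) defines exactly the asymmetric frames.

Not definable by any modal formula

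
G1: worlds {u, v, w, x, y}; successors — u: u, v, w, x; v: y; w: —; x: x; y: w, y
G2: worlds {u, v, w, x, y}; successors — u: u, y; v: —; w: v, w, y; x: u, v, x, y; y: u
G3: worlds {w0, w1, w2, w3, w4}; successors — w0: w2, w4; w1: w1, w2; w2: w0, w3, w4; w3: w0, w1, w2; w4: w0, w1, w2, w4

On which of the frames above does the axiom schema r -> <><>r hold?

This is the axiom for a generalized confluence (Geach) condition; its first-order frame correspondent is forall x exists w (x = w & x R^2 w).
G1: fails — at v but no t with v=t and vR²t.
G2: fails — at v but no t with v=t and vR²t.
G3: condition met.
Valid on: G3.

G3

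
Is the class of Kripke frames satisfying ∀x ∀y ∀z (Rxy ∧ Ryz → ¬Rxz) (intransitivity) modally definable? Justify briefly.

No — not modally definable

If a class were modally definable it would be closed under surjective bounded morphisms (Goldblatt–Thomason).
The 5-cycle (worlds a,b,c,d,e with a→b→c→d→e→a) is intransitive. Mapping every world to a single reflexive point • is a surjective bounded morphism; the reflexive point is not intransitive (R••∧R•• but R••).
So no modal formula (or set of formulas) defines exactly the intransitive frames.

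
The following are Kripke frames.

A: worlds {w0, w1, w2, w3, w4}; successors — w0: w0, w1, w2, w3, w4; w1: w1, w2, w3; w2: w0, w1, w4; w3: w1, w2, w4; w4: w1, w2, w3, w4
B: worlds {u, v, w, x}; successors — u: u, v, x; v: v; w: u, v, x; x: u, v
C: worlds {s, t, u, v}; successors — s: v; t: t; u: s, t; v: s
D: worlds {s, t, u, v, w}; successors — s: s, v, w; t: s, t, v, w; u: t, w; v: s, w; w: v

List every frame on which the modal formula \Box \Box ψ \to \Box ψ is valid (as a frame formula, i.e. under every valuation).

Frame correspondent (Sahlqvist): \forall x \forall y (Rxy \to \exists z (Rxz \wedge Rzy)) — i.e. density.
A: condition met.
B: condition met.
C: fails — Rus but no z with Ruz and Rzs.
D: fails — Rwv but no z with Rwz and Rzv.

A, B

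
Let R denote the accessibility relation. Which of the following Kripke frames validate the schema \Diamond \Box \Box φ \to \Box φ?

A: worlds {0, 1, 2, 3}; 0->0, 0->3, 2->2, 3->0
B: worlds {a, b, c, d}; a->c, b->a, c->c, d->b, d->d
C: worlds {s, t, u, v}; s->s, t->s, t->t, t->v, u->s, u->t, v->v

A

This is the axiom for a generalized confluence (Geach) condition; its first-order frame correspondent is \forall x \forall y \forall z ((xRy \wedge xRz) \to \exists w (y R^2 w \wedge z = w)).
A: condition met.
B: fails — bRa, bRa but no w with aR²w and a=w.
C: fails — tRs, tRt but no w with sR²w and t=w.
Valid on: A.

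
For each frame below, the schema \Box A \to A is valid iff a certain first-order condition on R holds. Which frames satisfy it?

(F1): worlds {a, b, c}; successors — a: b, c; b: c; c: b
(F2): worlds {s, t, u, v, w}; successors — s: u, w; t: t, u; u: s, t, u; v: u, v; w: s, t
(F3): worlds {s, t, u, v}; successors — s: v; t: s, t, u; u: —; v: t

none

Frame correspondent (Sahlqvist): \forall x Rxx — i.e. reflexivity.
(F1): fails — world a does not see itself.
(F2): fails — world s does not see itself.
(F3): fails — world s does not see itself.
Valid on no frame.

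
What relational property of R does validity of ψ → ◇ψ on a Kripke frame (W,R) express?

Reflexivity

This is frame-equivalent to □ψ → ψ (substitute ¬ψ for ψ and contrapose).
Suppose □ψ→ψ is valid. At any x set V(ψ)={w : Rxw}. Then □ψ holds at x, so ψ holds at x, i.e. Rxx.
Conversely, any frame satisfying ∀x Rxx validates the schema.
So the correspondent is reflexivity.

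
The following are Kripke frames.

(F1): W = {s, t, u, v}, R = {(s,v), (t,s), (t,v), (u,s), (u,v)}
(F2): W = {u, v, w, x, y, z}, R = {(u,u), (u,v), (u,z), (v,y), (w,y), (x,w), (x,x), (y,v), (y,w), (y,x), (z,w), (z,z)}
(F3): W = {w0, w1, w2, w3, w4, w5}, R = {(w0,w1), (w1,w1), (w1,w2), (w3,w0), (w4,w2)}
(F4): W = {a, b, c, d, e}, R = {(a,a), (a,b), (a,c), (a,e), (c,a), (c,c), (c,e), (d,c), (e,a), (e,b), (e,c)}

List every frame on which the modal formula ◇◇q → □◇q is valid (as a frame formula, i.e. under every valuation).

The schema corresponds to a generalized confluence (Geach) condition: ∀x ∀y ∀z ((xR²y ∧ xRz) → ∃w (y = w ∧ zRw)).
(F1): fails — tR²v, tRv but no w with v=w and vRw.
(F2): fails — uR²u, uRv but no t with u=t and vRt.
(F3): fails — w1R²w1, w1Rw2 but no w with w1=w and w2Rw.
(F4): fails — aR²a, aRb but no w with a=w and bRw.

none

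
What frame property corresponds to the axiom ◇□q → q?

symmetry

This schema is equivalent to the B axiom q → □◇q.
It corresponds to symmetry: ∀x ∀y (Rxy → Ryx).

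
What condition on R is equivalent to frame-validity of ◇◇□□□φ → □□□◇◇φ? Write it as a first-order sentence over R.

This is a Sahlqvist (Geach-type) schema ◇^2□^3φ → □^3◇^2φ.
Minimal-valuation argument: fix x; take any y with xR^2y and any z with xR^3z. Set V(φ) to the set of worlds R-reachable from y in exactly 3 steps. Then □^3φ holds at y, so the antecedent holds at x; validity forces ◇^2φ at z, giving a w with zR^2w and yR^3w.
First-order correspondent: ∀x ∀y ∀z ((xR²y ∧ xR³z) → ∃w (yR³w ∧ zR²w)).

∀x ∀y ∀z ((xR²y ∧ xR³z) → ∃w (yR³w ∧ zR²w))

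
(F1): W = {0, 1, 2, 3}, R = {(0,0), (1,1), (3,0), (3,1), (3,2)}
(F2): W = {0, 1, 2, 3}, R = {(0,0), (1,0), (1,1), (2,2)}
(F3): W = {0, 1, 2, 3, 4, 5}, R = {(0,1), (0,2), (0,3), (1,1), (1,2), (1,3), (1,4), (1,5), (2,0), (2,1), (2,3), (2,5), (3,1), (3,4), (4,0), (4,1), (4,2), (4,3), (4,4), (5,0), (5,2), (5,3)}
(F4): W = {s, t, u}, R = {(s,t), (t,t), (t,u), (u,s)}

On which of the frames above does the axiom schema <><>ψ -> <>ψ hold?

This is the axiom for transitivity; its first-order frame correspondent is forall x forall y forall z (Rxy & Ryz -> Rxz).
(F1): holds.
(F2): holds.
(F3): fails — R34 and R42 but not R32.
(F4): fails — Rtu and Rus but not Rts.
Valid on: (F1), (F2).

(F1), (F2)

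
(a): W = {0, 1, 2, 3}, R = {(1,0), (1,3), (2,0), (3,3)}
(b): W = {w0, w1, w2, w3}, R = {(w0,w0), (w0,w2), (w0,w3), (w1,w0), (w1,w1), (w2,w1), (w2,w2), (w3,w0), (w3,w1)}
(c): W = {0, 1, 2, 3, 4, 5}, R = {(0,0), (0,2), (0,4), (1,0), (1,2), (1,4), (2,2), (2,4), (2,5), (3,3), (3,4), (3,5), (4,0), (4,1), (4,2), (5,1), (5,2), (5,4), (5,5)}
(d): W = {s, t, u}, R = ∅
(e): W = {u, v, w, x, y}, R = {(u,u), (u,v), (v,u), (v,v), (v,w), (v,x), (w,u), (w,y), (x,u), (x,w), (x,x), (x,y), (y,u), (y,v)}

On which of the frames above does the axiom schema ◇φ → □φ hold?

Frame correspondent (Sahlqvist): ∀x ∀y ∀z (Rxy ∧ Rxz → y = z) — i.e. partial functionality.
(a): fails — 1 sees both 0 and 3.
(b): fails — w0 sees both w0 and w2.
(c): fails — 0 sees both 0 and 2.
(d): satisfies the condition.
(e): fails — u sees both u and v.
Valid on: (d).

(d)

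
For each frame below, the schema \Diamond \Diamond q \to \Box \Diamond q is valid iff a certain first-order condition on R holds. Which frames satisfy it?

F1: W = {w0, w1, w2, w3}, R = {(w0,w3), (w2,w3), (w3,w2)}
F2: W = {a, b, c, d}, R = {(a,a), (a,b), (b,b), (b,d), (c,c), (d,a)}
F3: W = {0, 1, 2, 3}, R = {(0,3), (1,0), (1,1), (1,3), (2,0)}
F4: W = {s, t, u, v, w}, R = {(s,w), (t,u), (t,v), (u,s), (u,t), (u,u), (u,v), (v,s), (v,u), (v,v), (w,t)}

F1

The schema corresponds to a generalized confluence (Geach) condition: \forall x \forall y \forall z ((x R^2 y \wedge xRz) \to \exists w (y = w \wedge zRw)).
F1: condition met.
F2: fails — aR²a, aRb but no w with a=w and bRw.
F3: fails — 1R²0, 1R0 but no w with 0=w and 0Rw.
F4: fails — tR²t, tRv but no w* with t=w* and vRw*.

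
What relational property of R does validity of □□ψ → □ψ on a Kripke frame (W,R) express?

Density

This is the C4 axiom.
Its frame correspondent is density — ∀x ∀y (Rxy → ∃z (Rxz ∧ Rzy)).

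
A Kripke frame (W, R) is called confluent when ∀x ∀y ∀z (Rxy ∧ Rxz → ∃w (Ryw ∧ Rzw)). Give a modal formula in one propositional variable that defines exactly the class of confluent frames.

A defining formula is ◇□p → □◇p (the .2 axiom).
Suppose ◇□p→□◇p is valid. Take Rxy, Rxz and set V(p)={w : Ryw}. Then □p at y so ◇□p at x, so □◇p at x, so ◇p at z, giving w with Rzw and Ryw.

◇□p → □◇p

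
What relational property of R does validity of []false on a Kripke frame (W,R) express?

emptiness of R

This schema is the Ver axiom.
Its frame correspondent is emptiness of R — forall x forall y ~Rxy.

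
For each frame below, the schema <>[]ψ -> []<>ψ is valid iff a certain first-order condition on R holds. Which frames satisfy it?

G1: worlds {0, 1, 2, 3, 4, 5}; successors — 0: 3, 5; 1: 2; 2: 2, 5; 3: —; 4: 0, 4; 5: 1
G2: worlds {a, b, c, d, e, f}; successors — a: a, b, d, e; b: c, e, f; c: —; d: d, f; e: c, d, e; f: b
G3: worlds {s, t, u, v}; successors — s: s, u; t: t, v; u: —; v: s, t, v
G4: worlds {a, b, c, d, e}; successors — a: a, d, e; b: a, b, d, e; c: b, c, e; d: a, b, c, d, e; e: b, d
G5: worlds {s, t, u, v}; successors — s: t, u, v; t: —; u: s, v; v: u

G4

Frame correspondent (Sahlqvist): forall x forall y forall z (Rxy & Rxz -> exists w (Ryw & Rzw)) — i.e. convergence.
G1: fails — R03 and R03 but 3 and 3 have no common successor.
G2: fails — Rbc and Rbc but c and c have no common successor.
G3: fails — Rsu and Rsu but u and u have no common successor.
G4: satisfies the condition.
G5: fails — Rsv and Rsu but v and u have no common successor.
Valid on: G4.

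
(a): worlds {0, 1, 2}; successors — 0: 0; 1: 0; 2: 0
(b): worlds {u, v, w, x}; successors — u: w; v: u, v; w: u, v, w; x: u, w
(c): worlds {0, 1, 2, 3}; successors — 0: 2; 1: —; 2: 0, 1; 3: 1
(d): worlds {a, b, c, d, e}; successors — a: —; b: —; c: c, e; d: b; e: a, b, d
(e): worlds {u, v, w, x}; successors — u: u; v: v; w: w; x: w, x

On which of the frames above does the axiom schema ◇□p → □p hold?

(a)

The schema corresponds to the Euclidean property: ∀x ∀y ∀z (Rxy ∧ Rxz → Ryz).
(a): condition met.
(b): fails — Rvu and Rvv but not Ruv.
(c): fails — R02 and R02 but not R22.
(d): fails — Rce and Rcc but not Rec.
(e): fails — Rxw and Rxx but not Rwx.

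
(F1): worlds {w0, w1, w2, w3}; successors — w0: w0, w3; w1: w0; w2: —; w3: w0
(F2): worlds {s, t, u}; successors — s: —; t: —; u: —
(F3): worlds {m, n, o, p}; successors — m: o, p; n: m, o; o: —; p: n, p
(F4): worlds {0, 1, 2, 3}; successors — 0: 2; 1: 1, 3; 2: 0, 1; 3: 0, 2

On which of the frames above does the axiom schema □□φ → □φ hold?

(F1), (F2)

This is the axiom for density; its first-order frame correspondent is ∀x ∀y (Rxy → ∃z (Rxz ∧ Rzy)).
(F1): ✓.
(F2): ✓.
(F3): fails — Rmo but no z with Rmz and Rzo.
(F4): fails — R02 but no z with R0z and Rz2.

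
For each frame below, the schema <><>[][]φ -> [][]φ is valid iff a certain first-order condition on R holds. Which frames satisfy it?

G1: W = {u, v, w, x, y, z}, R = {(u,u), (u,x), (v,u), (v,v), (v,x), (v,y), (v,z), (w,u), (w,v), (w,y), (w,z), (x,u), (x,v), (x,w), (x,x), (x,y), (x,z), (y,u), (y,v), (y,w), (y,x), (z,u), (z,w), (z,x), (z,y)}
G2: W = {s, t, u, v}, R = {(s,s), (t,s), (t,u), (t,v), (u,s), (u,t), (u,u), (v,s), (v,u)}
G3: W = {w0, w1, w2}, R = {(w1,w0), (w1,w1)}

This is the axiom for a generalized confluence (Geach) condition; its first-order frame correspondent is forall x forall y forall z ((x R^2 y & x R^2 z) -> exists w (y R^2 w & z = w)).
G1: ✓.
G2: fails — tR²s, tR²t but no w with sR²w and t=w.
G3: fails — w1R²w0, w1R²w0 but no w with w0R²w and w0=w.
Valid on: G1.

G1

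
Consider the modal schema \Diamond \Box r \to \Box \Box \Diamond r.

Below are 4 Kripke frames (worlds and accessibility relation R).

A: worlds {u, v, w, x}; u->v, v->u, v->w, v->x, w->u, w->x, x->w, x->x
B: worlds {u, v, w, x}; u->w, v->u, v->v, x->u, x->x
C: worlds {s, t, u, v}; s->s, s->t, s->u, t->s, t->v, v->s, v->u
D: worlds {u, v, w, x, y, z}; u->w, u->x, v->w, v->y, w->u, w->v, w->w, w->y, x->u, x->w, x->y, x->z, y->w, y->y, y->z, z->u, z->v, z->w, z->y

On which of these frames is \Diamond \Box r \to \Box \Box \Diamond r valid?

This is the axiom for a generalized confluence (Geach) condition; its first-order frame correspondent is \forall x \forall y \forall z ((xRy \wedge x R^2 z) \to \exists w (yRw \wedge zRw)).
A: fails — uRv, uR²u but no t with vRt and uRt.
B: fails — vRu, vR²v but no t with uRt and vRt.
C: fails — sRs, sR²u but no w with sRw and uRw.
D: holds.
Valid on: D.

D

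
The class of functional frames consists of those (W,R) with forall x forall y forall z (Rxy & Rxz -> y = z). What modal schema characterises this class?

A defining formula is ◇p → □p (the CD axiom).
Suppose ◇p→□p is valid. Take Rxy, Rxz and set V(p)={y}. Then ◇p at x, so □p at x, so p at z, i.e. z=y.

◇p → □p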